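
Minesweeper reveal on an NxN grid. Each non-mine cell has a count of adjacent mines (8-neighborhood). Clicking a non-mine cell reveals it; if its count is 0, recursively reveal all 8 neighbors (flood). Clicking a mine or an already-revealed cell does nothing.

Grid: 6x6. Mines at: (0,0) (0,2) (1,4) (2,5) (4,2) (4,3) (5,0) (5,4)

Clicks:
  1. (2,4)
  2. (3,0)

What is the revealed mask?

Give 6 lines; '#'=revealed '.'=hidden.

Click 1 (2,4) count=2: revealed 1 new [(2,4)] -> total=1
Click 2 (3,0) count=0: revealed 14 new [(1,0) (1,1) (1,2) (1,3) (2,0) (2,1) (2,2) (2,3) (3,0) (3,1) (3,2) (3,3) (4,0) (4,1)] -> total=15

Answer: ......
####..
#####.
####..
##....
......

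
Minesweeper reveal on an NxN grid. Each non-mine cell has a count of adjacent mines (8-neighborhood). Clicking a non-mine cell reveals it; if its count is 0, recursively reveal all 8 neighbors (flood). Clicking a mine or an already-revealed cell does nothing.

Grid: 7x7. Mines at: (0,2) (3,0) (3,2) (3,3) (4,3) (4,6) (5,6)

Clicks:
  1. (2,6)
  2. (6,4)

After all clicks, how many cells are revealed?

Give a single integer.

Click 1 (2,6) count=0: revealed 15 new [(0,3) (0,4) (0,5) (0,6) (1,3) (1,4) (1,5) (1,6) (2,3) (2,4) (2,5) (2,6) (3,4) (3,5) (3,6)] -> total=15
Click 2 (6,4) count=0: revealed 15 new [(4,0) (4,1) (4,2) (5,0) (5,1) (5,2) (5,3) (5,4) (5,5) (6,0) (6,1) (6,2) (6,3) (6,4) (6,5)] -> total=30

Answer: 30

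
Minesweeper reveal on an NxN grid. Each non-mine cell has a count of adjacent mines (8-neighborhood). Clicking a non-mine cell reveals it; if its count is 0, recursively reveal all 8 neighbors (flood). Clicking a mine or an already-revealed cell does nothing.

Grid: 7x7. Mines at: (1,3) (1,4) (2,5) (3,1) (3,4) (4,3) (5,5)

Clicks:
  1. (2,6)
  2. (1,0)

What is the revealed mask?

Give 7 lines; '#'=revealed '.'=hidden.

Click 1 (2,6) count=1: revealed 1 new [(2,6)] -> total=1
Click 2 (1,0) count=0: revealed 9 new [(0,0) (0,1) (0,2) (1,0) (1,1) (1,2) (2,0) (2,1) (2,2)] -> total=10

Answer: ###....
###....
###...#
.......
.......
.......
.......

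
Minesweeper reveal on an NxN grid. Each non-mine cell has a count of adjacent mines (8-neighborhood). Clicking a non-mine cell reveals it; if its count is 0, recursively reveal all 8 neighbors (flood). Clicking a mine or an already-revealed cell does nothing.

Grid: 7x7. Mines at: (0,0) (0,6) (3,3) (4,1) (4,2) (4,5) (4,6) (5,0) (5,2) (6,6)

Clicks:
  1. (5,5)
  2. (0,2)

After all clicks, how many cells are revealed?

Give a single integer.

Click 1 (5,5) count=3: revealed 1 new [(5,5)] -> total=1
Click 2 (0,2) count=0: revealed 25 new [(0,1) (0,2) (0,3) (0,4) (0,5) (1,0) (1,1) (1,2) (1,3) (1,4) (1,5) (1,6) (2,0) (2,1) (2,2) (2,3) (2,4) (2,5) (2,6) (3,0) (3,1) (3,2) (3,4) (3,5) (3,6)] -> total=26

Answer: 26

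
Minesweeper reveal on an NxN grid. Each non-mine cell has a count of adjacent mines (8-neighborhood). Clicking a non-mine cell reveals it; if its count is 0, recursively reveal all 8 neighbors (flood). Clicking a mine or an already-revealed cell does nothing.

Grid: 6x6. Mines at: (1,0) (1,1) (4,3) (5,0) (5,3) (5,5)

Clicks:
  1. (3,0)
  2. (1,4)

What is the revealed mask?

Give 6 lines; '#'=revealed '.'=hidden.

Answer: ..####
..####
######
######
###.##
......

Derivation:
Click 1 (3,0) count=0: revealed 9 new [(2,0) (2,1) (2,2) (3,0) (3,1) (3,2) (4,0) (4,1) (4,2)] -> total=9
Click 2 (1,4) count=0: revealed 16 new [(0,2) (0,3) (0,4) (0,5) (1,2) (1,3) (1,4) (1,5) (2,3) (2,4) (2,5) (3,3) (3,4) (3,5) (4,4) (4,5)] -> total=25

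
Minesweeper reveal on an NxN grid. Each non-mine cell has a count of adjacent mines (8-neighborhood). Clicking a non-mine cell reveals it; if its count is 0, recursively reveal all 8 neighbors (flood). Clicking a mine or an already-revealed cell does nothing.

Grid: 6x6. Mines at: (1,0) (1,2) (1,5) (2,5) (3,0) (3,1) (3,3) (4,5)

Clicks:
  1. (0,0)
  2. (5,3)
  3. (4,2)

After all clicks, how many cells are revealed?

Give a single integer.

Answer: 11

Derivation:
Click 1 (0,0) count=1: revealed 1 new [(0,0)] -> total=1
Click 2 (5,3) count=0: revealed 10 new [(4,0) (4,1) (4,2) (4,3) (4,4) (5,0) (5,1) (5,2) (5,3) (5,4)] -> total=11
Click 3 (4,2) count=2: revealed 0 new [(none)] -> total=11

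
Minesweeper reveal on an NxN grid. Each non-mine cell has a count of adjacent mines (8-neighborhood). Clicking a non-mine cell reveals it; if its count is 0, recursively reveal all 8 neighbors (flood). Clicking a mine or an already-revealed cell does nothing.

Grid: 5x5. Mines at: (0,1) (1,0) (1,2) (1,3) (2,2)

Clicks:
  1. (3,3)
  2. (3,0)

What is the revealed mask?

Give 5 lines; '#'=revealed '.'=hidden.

Answer: .....
.....
##.##
#####
#####

Derivation:
Click 1 (3,3) count=1: revealed 1 new [(3,3)] -> total=1
Click 2 (3,0) count=0: revealed 13 new [(2,0) (2,1) (2,3) (2,4) (3,0) (3,1) (3,2) (3,4) (4,0) (4,1) (4,2) (4,3) (4,4)] -> total=14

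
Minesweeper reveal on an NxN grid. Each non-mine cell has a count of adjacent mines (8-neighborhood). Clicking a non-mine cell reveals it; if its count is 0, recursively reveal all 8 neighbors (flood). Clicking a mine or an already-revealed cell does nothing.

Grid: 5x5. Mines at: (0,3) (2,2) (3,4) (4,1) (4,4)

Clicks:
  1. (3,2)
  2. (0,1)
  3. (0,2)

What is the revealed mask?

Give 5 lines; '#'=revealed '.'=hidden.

Answer: ###..
###..
##...
###..
.....

Derivation:
Click 1 (3,2) count=2: revealed 1 new [(3,2)] -> total=1
Click 2 (0,1) count=0: revealed 10 new [(0,0) (0,1) (0,2) (1,0) (1,1) (1,2) (2,0) (2,1) (3,0) (3,1)] -> total=11
Click 3 (0,2) count=1: revealed 0 new [(none)] -> total=11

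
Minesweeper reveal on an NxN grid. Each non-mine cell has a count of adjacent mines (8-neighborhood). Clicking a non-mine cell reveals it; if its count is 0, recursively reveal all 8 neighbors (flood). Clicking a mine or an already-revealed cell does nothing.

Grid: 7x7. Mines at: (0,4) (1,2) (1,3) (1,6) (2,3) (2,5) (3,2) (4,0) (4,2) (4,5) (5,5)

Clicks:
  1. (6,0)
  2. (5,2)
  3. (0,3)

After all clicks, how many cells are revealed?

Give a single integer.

Click 1 (6,0) count=0: revealed 10 new [(5,0) (5,1) (5,2) (5,3) (5,4) (6,0) (6,1) (6,2) (6,3) (6,4)] -> total=10
Click 2 (5,2) count=1: revealed 0 new [(none)] -> total=10
Click 3 (0,3) count=3: revealed 1 new [(0,3)] -> total=11

Answer: 11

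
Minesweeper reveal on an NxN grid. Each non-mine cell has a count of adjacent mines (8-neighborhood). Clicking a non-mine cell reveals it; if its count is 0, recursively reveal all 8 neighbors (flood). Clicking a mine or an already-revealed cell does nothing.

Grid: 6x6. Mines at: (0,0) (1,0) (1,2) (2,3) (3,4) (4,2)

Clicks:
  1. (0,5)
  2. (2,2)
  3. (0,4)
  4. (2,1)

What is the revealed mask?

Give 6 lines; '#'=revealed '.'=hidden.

Click 1 (0,5) count=0: revealed 8 new [(0,3) (0,4) (0,5) (1,3) (1,4) (1,5) (2,4) (2,5)] -> total=8
Click 2 (2,2) count=2: revealed 1 new [(2,2)] -> total=9
Click 3 (0,4) count=0: revealed 0 new [(none)] -> total=9
Click 4 (2,1) count=2: revealed 1 new [(2,1)] -> total=10

Answer: ...###
...###
.##.##
......
......
......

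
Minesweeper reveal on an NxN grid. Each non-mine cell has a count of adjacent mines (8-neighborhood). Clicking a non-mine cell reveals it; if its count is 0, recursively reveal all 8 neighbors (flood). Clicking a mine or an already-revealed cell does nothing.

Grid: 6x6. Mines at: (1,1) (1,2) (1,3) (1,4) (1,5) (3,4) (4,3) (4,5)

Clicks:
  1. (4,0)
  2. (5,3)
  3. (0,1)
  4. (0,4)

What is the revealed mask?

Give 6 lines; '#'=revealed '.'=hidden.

Answer: .#..#.
......
###...
###...
###...
####..

Derivation:
Click 1 (4,0) count=0: revealed 12 new [(2,0) (2,1) (2,2) (3,0) (3,1) (3,2) (4,0) (4,1) (4,2) (5,0) (5,1) (5,2)] -> total=12
Click 2 (5,3) count=1: revealed 1 new [(5,3)] -> total=13
Click 3 (0,1) count=2: revealed 1 new [(0,1)] -> total=14
Click 4 (0,4) count=3: revealed 1 new [(0,4)] -> total=15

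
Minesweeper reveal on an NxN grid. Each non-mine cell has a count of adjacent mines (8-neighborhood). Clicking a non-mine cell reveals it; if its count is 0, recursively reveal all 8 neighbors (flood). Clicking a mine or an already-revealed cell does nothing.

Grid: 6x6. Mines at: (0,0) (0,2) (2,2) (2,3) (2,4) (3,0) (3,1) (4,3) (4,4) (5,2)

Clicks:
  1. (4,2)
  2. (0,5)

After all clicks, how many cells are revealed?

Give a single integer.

Answer: 7

Derivation:
Click 1 (4,2) count=3: revealed 1 new [(4,2)] -> total=1
Click 2 (0,5) count=0: revealed 6 new [(0,3) (0,4) (0,5) (1,3) (1,4) (1,5)] -> total=7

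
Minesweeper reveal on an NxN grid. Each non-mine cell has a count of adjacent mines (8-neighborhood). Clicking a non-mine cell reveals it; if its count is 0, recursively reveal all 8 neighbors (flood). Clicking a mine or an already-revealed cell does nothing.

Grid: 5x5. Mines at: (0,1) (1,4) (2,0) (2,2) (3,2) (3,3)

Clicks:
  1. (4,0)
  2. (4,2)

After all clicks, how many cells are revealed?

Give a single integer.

Answer: 5

Derivation:
Click 1 (4,0) count=0: revealed 4 new [(3,0) (3,1) (4,0) (4,1)] -> total=4
Click 2 (4,2) count=2: revealed 1 new [(4,2)] -> total=5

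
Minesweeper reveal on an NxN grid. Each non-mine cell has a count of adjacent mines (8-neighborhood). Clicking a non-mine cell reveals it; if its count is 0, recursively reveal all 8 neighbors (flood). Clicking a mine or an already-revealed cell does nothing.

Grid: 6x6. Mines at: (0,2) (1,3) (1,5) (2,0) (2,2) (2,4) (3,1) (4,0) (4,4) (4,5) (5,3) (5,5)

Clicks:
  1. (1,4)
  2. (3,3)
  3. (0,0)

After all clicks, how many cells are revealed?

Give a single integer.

Click 1 (1,4) count=3: revealed 1 new [(1,4)] -> total=1
Click 2 (3,3) count=3: revealed 1 new [(3,3)] -> total=2
Click 3 (0,0) count=0: revealed 4 new [(0,0) (0,1) (1,0) (1,1)] -> total=6

Answer: 6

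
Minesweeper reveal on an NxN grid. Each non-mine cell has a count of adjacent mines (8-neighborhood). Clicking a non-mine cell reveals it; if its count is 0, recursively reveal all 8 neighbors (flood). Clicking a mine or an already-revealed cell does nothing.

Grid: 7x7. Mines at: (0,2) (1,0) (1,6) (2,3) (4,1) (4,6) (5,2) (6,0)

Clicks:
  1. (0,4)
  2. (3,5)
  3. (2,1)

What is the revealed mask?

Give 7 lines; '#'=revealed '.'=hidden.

Click 1 (0,4) count=0: revealed 6 new [(0,3) (0,4) (0,5) (1,3) (1,4) (1,5)] -> total=6
Click 2 (3,5) count=1: revealed 1 new [(3,5)] -> total=7
Click 3 (2,1) count=1: revealed 1 new [(2,1)] -> total=8

Answer: ...###.
...###.
.#.....
.....#.
.......
.......
.......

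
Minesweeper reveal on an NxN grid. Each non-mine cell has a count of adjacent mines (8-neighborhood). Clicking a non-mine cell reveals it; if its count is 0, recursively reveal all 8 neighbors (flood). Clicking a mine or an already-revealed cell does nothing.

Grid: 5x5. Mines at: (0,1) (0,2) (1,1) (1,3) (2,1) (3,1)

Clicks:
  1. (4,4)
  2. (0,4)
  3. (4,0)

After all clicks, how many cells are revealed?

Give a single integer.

Click 1 (4,4) count=0: revealed 9 new [(2,2) (2,3) (2,4) (3,2) (3,3) (3,4) (4,2) (4,3) (4,4)] -> total=9
Click 2 (0,4) count=1: revealed 1 new [(0,4)] -> total=10
Click 3 (4,0) count=1: revealed 1 new [(4,0)] -> total=11

Answer: 11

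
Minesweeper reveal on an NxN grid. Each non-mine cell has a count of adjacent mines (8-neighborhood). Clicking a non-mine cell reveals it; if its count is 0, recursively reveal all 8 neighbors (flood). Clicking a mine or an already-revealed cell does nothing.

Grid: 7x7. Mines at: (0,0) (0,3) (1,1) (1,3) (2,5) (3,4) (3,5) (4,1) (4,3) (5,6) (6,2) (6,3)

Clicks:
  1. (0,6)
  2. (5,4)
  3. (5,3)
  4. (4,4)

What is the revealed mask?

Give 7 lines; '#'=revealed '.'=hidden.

Answer: ....###
....###
.......
.......
....#..
...##..
.......

Derivation:
Click 1 (0,6) count=0: revealed 6 new [(0,4) (0,5) (0,6) (1,4) (1,5) (1,6)] -> total=6
Click 2 (5,4) count=2: revealed 1 new [(5,4)] -> total=7
Click 3 (5,3) count=3: revealed 1 new [(5,3)] -> total=8
Click 4 (4,4) count=3: revealed 1 new [(4,4)] -> total=9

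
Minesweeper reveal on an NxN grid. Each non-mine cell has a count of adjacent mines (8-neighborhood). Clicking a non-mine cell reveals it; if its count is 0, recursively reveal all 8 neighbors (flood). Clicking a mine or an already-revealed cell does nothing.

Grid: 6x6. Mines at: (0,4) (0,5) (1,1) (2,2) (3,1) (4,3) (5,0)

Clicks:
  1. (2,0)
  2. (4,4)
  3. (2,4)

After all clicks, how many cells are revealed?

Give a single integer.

Answer: 14

Derivation:
Click 1 (2,0) count=2: revealed 1 new [(2,0)] -> total=1
Click 2 (4,4) count=1: revealed 1 new [(4,4)] -> total=2
Click 3 (2,4) count=0: revealed 12 new [(1,3) (1,4) (1,5) (2,3) (2,4) (2,5) (3,3) (3,4) (3,5) (4,5) (5,4) (5,5)] -> total=14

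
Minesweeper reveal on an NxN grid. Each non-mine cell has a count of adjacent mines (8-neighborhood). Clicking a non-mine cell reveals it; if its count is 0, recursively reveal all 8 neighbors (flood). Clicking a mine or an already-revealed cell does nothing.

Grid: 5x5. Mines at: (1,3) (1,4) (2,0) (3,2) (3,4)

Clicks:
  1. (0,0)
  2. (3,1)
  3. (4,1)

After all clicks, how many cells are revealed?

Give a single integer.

Click 1 (0,0) count=0: revealed 6 new [(0,0) (0,1) (0,2) (1,0) (1,1) (1,2)] -> total=6
Click 2 (3,1) count=2: revealed 1 new [(3,1)] -> total=7
Click 3 (4,1) count=1: revealed 1 new [(4,1)] -> total=8

Answer: 8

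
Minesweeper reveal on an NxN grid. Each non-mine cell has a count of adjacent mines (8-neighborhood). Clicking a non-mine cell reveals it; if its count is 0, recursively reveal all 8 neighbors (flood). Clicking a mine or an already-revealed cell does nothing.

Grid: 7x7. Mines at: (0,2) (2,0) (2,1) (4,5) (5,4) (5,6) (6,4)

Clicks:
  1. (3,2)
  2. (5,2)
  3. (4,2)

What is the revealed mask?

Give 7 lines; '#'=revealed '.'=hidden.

Click 1 (3,2) count=1: revealed 1 new [(3,2)] -> total=1
Click 2 (5,2) count=0: revealed 33 new [(0,3) (0,4) (0,5) (0,6) (1,2) (1,3) (1,4) (1,5) (1,6) (2,2) (2,3) (2,4) (2,5) (2,6) (3,0) (3,1) (3,3) (3,4) (3,5) (3,6) (4,0) (4,1) (4,2) (4,3) (4,4) (5,0) (5,1) (5,2) (5,3) (6,0) (6,1) (6,2) (6,3)] -> total=34
Click 3 (4,2) count=0: revealed 0 new [(none)] -> total=34

Answer: ...####
..#####
..#####
#######
#####..
####...
####...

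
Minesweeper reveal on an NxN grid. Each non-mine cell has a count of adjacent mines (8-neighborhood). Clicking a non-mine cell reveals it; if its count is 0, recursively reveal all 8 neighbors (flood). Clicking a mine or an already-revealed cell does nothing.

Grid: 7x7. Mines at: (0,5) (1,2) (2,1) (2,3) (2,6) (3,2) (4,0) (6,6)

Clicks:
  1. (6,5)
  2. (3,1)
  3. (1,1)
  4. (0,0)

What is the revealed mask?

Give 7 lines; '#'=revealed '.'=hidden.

Click 1 (6,5) count=1: revealed 1 new [(6,5)] -> total=1
Click 2 (3,1) count=3: revealed 1 new [(3,1)] -> total=2
Click 3 (1,1) count=2: revealed 1 new [(1,1)] -> total=3
Click 4 (0,0) count=0: revealed 3 new [(0,0) (0,1) (1,0)] -> total=6

Answer: ##.....
##.....
.......
.#.....
.......
.......
.....#.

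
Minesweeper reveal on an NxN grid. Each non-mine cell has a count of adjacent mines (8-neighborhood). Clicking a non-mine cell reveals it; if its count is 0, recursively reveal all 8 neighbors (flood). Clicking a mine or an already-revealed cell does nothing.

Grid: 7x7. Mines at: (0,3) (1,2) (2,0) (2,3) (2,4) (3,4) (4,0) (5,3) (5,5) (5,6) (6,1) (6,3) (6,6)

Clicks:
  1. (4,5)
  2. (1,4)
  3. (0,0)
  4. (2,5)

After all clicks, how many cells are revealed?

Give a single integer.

Answer: 7

Derivation:
Click 1 (4,5) count=3: revealed 1 new [(4,5)] -> total=1
Click 2 (1,4) count=3: revealed 1 new [(1,4)] -> total=2
Click 3 (0,0) count=0: revealed 4 new [(0,0) (0,1) (1,0) (1,1)] -> total=6
Click 4 (2,5) count=2: revealed 1 new [(2,5)] -> total=7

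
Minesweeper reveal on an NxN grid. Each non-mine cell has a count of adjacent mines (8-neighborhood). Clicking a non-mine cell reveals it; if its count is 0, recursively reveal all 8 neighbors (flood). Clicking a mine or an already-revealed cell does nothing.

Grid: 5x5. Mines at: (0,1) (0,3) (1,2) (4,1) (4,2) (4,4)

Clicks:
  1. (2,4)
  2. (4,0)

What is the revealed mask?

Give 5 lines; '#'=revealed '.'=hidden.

Click 1 (2,4) count=0: revealed 6 new [(1,3) (1,4) (2,3) (2,4) (3,3) (3,4)] -> total=6
Click 2 (4,0) count=1: revealed 1 new [(4,0)] -> total=7

Answer: .....
...##
...##
...##
#....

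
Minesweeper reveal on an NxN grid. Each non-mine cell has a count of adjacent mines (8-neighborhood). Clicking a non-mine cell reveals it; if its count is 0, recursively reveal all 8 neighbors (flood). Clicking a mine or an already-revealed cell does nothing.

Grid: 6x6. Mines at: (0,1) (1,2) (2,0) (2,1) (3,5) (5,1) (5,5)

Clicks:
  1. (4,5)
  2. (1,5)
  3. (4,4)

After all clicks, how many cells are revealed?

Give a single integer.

Click 1 (4,5) count=2: revealed 1 new [(4,5)] -> total=1
Click 2 (1,5) count=0: revealed 9 new [(0,3) (0,4) (0,5) (1,3) (1,4) (1,5) (2,3) (2,4) (2,5)] -> total=10
Click 3 (4,4) count=2: revealed 1 new [(4,4)] -> total=11

Answer: 11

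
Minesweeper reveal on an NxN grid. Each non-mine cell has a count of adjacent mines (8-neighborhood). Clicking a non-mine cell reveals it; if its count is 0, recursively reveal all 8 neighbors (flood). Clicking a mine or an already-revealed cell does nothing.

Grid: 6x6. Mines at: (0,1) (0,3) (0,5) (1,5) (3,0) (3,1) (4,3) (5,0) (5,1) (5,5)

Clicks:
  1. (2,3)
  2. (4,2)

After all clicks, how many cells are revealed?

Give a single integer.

Click 1 (2,3) count=0: revealed 9 new [(1,2) (1,3) (1,4) (2,2) (2,3) (2,4) (3,2) (3,3) (3,4)] -> total=9
Click 2 (4,2) count=3: revealed 1 new [(4,2)] -> total=10

Answer: 10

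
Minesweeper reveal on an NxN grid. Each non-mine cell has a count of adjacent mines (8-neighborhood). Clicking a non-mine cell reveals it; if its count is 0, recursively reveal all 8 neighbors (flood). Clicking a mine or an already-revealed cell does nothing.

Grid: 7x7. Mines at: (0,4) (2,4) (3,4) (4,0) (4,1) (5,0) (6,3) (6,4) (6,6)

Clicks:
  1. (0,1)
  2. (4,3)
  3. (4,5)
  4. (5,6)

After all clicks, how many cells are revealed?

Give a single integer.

Answer: 19

Derivation:
Click 1 (0,1) count=0: revealed 16 new [(0,0) (0,1) (0,2) (0,3) (1,0) (1,1) (1,2) (1,3) (2,0) (2,1) (2,2) (2,3) (3,0) (3,1) (3,2) (3,3)] -> total=16
Click 2 (4,3) count=1: revealed 1 new [(4,3)] -> total=17
Click 3 (4,5) count=1: revealed 1 new [(4,5)] -> total=18
Click 4 (5,6) count=1: revealed 1 new [(5,6)] -> total=19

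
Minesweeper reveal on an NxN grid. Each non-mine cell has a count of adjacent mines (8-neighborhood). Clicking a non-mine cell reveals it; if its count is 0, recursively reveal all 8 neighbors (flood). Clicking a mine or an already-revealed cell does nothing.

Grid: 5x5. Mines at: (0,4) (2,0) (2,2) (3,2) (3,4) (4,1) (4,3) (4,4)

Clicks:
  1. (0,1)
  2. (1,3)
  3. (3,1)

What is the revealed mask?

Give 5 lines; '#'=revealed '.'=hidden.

Click 1 (0,1) count=0: revealed 8 new [(0,0) (0,1) (0,2) (0,3) (1,0) (1,1) (1,2) (1,3)] -> total=8
Click 2 (1,3) count=2: revealed 0 new [(none)] -> total=8
Click 3 (3,1) count=4: revealed 1 new [(3,1)] -> total=9

Answer: ####.
####.
.....
.#...
.....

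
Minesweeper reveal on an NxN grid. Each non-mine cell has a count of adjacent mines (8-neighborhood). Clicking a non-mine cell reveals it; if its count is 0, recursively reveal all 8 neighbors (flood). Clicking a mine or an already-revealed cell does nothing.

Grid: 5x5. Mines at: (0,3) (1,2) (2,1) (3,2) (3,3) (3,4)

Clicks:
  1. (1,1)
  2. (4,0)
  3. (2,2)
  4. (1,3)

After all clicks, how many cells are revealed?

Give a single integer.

Click 1 (1,1) count=2: revealed 1 new [(1,1)] -> total=1
Click 2 (4,0) count=0: revealed 4 new [(3,0) (3,1) (4,0) (4,1)] -> total=5
Click 3 (2,2) count=4: revealed 1 new [(2,2)] -> total=6
Click 4 (1,3) count=2: revealed 1 new [(1,3)] -> total=7

Answer: 7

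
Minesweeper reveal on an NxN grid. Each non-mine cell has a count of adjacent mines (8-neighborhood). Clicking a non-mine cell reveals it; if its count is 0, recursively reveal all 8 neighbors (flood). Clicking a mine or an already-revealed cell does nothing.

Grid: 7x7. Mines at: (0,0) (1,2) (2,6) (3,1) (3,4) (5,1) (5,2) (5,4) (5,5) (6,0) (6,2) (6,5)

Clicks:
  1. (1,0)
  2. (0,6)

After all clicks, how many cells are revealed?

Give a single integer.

Answer: 12

Derivation:
Click 1 (1,0) count=1: revealed 1 new [(1,0)] -> total=1
Click 2 (0,6) count=0: revealed 11 new [(0,3) (0,4) (0,5) (0,6) (1,3) (1,4) (1,5) (1,6) (2,3) (2,4) (2,5)] -> total=12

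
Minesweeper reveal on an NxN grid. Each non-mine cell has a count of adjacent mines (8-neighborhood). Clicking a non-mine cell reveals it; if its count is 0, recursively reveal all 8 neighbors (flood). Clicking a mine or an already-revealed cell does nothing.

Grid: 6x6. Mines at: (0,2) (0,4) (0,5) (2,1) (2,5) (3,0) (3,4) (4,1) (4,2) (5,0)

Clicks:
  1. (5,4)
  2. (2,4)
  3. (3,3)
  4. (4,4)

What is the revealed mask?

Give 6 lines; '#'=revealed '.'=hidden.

Click 1 (5,4) count=0: revealed 6 new [(4,3) (4,4) (4,5) (5,3) (5,4) (5,5)] -> total=6
Click 2 (2,4) count=2: revealed 1 new [(2,4)] -> total=7
Click 3 (3,3) count=2: revealed 1 new [(3,3)] -> total=8
Click 4 (4,4) count=1: revealed 0 new [(none)] -> total=8

Answer: ......
......
....#.
...#..
...###
...###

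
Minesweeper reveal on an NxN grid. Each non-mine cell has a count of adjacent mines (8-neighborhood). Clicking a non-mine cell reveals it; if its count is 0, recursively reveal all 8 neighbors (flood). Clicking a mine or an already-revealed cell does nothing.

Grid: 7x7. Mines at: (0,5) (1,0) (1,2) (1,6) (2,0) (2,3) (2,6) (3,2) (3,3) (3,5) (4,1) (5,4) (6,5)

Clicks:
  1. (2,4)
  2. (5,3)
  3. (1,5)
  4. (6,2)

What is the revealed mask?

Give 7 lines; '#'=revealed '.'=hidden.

Answer: .......
.....#.
....#..
.......
.......
####...
####...

Derivation:
Click 1 (2,4) count=3: revealed 1 new [(2,4)] -> total=1
Click 2 (5,3) count=1: revealed 1 new [(5,3)] -> total=2
Click 3 (1,5) count=3: revealed 1 new [(1,5)] -> total=3
Click 4 (6,2) count=0: revealed 7 new [(5,0) (5,1) (5,2) (6,0) (6,1) (6,2) (6,3)] -> total=10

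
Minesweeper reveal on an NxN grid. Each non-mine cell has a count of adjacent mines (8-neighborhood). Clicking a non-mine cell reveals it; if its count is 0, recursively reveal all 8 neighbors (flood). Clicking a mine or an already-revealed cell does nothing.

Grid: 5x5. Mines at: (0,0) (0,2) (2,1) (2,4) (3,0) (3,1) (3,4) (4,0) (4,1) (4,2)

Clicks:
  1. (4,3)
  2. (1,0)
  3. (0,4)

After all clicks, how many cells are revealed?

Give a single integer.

Answer: 6

Derivation:
Click 1 (4,3) count=2: revealed 1 new [(4,3)] -> total=1
Click 2 (1,0) count=2: revealed 1 new [(1,0)] -> total=2
Click 3 (0,4) count=0: revealed 4 new [(0,3) (0,4) (1,3) (1,4)] -> total=6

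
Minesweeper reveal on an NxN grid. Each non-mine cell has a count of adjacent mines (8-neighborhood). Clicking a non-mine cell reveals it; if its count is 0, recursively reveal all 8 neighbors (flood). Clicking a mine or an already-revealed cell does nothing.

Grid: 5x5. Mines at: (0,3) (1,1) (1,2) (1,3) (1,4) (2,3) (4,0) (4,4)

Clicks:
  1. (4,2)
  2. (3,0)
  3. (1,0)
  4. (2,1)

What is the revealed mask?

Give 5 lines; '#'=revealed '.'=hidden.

Answer: .....
#....
.#...
####.
.###.

Derivation:
Click 1 (4,2) count=0: revealed 6 new [(3,1) (3,2) (3,3) (4,1) (4,2) (4,3)] -> total=6
Click 2 (3,0) count=1: revealed 1 new [(3,0)] -> total=7
Click 3 (1,0) count=1: revealed 1 new [(1,0)] -> total=8
Click 4 (2,1) count=2: revealed 1 new [(2,1)] -> total=9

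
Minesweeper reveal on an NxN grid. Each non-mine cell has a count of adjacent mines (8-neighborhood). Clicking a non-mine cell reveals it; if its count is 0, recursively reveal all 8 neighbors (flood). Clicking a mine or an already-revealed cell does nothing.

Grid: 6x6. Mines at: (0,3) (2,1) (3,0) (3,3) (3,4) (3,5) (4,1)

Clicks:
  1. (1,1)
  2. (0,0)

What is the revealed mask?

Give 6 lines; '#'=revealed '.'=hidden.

Answer: ###...
###...
......
......
......
......

Derivation:
Click 1 (1,1) count=1: revealed 1 new [(1,1)] -> total=1
Click 2 (0,0) count=0: revealed 5 new [(0,0) (0,1) (0,2) (1,0) (1,2)] -> total=6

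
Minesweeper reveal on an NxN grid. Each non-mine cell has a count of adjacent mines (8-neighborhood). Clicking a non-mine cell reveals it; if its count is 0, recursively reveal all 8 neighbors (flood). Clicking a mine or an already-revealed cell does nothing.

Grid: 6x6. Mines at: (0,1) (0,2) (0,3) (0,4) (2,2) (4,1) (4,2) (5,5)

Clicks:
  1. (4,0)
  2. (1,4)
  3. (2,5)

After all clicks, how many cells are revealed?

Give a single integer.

Click 1 (4,0) count=1: revealed 1 new [(4,0)] -> total=1
Click 2 (1,4) count=2: revealed 1 new [(1,4)] -> total=2
Click 3 (2,5) count=0: revealed 11 new [(1,3) (1,5) (2,3) (2,4) (2,5) (3,3) (3,4) (3,5) (4,3) (4,4) (4,5)] -> total=13

Answer: 13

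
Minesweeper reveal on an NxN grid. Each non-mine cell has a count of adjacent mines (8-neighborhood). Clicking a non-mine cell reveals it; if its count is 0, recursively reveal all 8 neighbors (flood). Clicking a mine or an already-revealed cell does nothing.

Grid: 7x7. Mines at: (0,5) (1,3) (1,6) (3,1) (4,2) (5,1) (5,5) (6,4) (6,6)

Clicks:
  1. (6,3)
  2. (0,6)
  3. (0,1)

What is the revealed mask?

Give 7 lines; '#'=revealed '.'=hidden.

Click 1 (6,3) count=1: revealed 1 new [(6,3)] -> total=1
Click 2 (0,6) count=2: revealed 1 new [(0,6)] -> total=2
Click 3 (0,1) count=0: revealed 9 new [(0,0) (0,1) (0,2) (1,0) (1,1) (1,2) (2,0) (2,1) (2,2)] -> total=11

Answer: ###...#
###....
###....
.......
.......
.......
...#...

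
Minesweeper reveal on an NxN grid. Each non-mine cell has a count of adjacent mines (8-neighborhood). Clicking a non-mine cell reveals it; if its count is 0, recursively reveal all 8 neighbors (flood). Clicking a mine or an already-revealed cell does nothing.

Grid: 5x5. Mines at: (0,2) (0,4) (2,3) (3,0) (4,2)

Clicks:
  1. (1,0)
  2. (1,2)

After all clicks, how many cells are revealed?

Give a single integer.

Click 1 (1,0) count=0: revealed 6 new [(0,0) (0,1) (1,0) (1,1) (2,0) (2,1)] -> total=6
Click 2 (1,2) count=2: revealed 1 new [(1,2)] -> total=7

Answer: 7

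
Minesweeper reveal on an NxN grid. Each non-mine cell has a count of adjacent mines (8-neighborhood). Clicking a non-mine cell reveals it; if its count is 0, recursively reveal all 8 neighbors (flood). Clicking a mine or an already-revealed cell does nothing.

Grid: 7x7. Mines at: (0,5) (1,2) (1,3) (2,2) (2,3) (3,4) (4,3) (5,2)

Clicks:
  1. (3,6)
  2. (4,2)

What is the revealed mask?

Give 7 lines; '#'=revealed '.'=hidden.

Click 1 (3,6) count=0: revealed 17 new [(1,5) (1,6) (2,5) (2,6) (3,5) (3,6) (4,4) (4,5) (4,6) (5,3) (5,4) (5,5) (5,6) (6,3) (6,4) (6,5) (6,6)] -> total=17
Click 2 (4,2) count=2: revealed 1 new [(4,2)] -> total=18

Answer: .......
.....##
.....##
.....##
..#.###
...####
...####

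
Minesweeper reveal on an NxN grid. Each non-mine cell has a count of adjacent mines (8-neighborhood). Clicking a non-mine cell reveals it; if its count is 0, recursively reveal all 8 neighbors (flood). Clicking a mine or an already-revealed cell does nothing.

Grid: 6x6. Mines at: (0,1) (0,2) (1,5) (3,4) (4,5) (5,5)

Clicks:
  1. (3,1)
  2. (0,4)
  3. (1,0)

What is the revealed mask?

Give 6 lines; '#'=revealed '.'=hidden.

Click 1 (3,1) count=0: revealed 22 new [(1,0) (1,1) (1,2) (1,3) (2,0) (2,1) (2,2) (2,3) (3,0) (3,1) (3,2) (3,3) (4,0) (4,1) (4,2) (4,3) (4,4) (5,0) (5,1) (5,2) (5,3) (5,4)] -> total=22
Click 2 (0,4) count=1: revealed 1 new [(0,4)] -> total=23
Click 3 (1,0) count=1: revealed 0 new [(none)] -> total=23

Answer: ....#.
####..
####..
####..
#####.
#####.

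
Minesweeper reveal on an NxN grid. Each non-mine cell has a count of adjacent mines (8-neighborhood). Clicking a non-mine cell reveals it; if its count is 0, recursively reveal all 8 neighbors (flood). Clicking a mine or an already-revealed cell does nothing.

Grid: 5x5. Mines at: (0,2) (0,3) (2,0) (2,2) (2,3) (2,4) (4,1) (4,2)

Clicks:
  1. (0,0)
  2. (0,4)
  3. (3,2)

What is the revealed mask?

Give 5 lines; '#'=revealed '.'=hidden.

Click 1 (0,0) count=0: revealed 4 new [(0,0) (0,1) (1,0) (1,1)] -> total=4
Click 2 (0,4) count=1: revealed 1 new [(0,4)] -> total=5
Click 3 (3,2) count=4: revealed 1 new [(3,2)] -> total=6

Answer: ##..#
##...
.....
..#..
.....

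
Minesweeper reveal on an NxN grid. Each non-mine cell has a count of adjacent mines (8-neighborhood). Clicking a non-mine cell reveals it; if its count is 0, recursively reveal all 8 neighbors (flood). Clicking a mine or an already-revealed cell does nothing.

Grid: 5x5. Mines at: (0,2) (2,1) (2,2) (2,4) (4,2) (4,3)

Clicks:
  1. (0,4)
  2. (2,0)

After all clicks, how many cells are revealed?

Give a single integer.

Answer: 5

Derivation:
Click 1 (0,4) count=0: revealed 4 new [(0,3) (0,4) (1,3) (1,4)] -> total=4
Click 2 (2,0) count=1: revealed 1 new [(2,0)] -> total=5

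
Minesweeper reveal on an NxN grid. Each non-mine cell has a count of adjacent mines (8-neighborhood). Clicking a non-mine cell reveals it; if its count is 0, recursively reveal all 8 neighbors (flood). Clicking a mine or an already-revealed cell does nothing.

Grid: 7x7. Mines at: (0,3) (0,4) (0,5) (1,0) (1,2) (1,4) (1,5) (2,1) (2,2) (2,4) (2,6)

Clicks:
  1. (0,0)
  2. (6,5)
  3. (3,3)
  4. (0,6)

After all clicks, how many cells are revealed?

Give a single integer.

Click 1 (0,0) count=1: revealed 1 new [(0,0)] -> total=1
Click 2 (6,5) count=0: revealed 28 new [(3,0) (3,1) (3,2) (3,3) (3,4) (3,5) (3,6) (4,0) (4,1) (4,2) (4,3) (4,4) (4,5) (4,6) (5,0) (5,1) (5,2) (5,3) (5,4) (5,5) (5,6) (6,0) (6,1) (6,2) (6,3) (6,4) (6,5) (6,6)] -> total=29
Click 3 (3,3) count=2: revealed 0 new [(none)] -> total=29
Click 4 (0,6) count=2: revealed 1 new [(0,6)] -> total=30

Answer: 30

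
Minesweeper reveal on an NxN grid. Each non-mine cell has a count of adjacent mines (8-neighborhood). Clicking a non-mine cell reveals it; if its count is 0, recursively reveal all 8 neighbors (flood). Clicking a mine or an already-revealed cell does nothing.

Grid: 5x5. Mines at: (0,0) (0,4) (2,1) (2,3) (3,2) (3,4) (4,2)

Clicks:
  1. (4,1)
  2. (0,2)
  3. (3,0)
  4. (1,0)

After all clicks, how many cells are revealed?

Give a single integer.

Answer: 9

Derivation:
Click 1 (4,1) count=2: revealed 1 new [(4,1)] -> total=1
Click 2 (0,2) count=0: revealed 6 new [(0,1) (0,2) (0,3) (1,1) (1,2) (1,3)] -> total=7
Click 3 (3,0) count=1: revealed 1 new [(3,0)] -> total=8
Click 4 (1,0) count=2: revealed 1 new [(1,0)] -> total=9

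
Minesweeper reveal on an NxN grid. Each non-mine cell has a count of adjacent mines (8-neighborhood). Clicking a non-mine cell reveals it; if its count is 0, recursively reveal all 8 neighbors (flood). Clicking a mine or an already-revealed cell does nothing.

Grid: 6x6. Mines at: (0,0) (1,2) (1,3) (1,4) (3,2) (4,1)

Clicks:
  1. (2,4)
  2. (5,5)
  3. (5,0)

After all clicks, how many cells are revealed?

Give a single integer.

Answer: 15

Derivation:
Click 1 (2,4) count=2: revealed 1 new [(2,4)] -> total=1
Click 2 (5,5) count=0: revealed 13 new [(2,3) (2,5) (3,3) (3,4) (3,5) (4,2) (4,3) (4,4) (4,5) (5,2) (5,3) (5,4) (5,5)] -> total=14
Click 3 (5,0) count=1: revealed 1 new [(5,0)] -> total=15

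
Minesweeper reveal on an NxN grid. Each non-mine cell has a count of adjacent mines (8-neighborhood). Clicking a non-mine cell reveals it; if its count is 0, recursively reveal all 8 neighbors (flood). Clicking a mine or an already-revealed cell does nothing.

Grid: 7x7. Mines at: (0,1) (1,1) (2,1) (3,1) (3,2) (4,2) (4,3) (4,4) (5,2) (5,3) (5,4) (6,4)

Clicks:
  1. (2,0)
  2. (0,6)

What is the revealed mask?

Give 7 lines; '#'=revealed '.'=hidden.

Click 1 (2,0) count=3: revealed 1 new [(2,0)] -> total=1
Click 2 (0,6) count=0: revealed 25 new [(0,2) (0,3) (0,4) (0,5) (0,6) (1,2) (1,3) (1,4) (1,5) (1,6) (2,2) (2,3) (2,4) (2,5) (2,6) (3,3) (3,4) (3,5) (3,6) (4,5) (4,6) (5,5) (5,6) (6,5) (6,6)] -> total=26

Answer: ..#####
..#####
#.#####
...####
.....##
.....##
.....##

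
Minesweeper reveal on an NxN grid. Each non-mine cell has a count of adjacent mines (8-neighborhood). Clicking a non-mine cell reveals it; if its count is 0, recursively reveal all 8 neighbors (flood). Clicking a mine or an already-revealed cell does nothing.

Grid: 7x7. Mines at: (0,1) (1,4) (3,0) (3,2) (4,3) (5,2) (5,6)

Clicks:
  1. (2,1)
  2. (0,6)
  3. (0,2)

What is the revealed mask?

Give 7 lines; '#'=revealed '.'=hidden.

Click 1 (2,1) count=2: revealed 1 new [(2,1)] -> total=1
Click 2 (0,6) count=0: revealed 13 new [(0,5) (0,6) (1,5) (1,6) (2,4) (2,5) (2,6) (3,4) (3,5) (3,6) (4,4) (4,5) (4,6)] -> total=14
Click 3 (0,2) count=1: revealed 1 new [(0,2)] -> total=15

Answer: ..#..##
.....##
.#..###
....###
....###
.......
.......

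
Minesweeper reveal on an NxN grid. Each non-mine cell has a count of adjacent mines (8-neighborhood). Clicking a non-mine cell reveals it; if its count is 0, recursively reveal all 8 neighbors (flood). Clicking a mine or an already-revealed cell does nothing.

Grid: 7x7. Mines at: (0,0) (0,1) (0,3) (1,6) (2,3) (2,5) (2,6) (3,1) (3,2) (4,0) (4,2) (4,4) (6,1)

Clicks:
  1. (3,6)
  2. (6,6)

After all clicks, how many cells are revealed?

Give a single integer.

Click 1 (3,6) count=2: revealed 1 new [(3,6)] -> total=1
Click 2 (6,6) count=0: revealed 13 new [(3,5) (4,5) (4,6) (5,2) (5,3) (5,4) (5,5) (5,6) (6,2) (6,3) (6,4) (6,5) (6,6)] -> total=14

Answer: 14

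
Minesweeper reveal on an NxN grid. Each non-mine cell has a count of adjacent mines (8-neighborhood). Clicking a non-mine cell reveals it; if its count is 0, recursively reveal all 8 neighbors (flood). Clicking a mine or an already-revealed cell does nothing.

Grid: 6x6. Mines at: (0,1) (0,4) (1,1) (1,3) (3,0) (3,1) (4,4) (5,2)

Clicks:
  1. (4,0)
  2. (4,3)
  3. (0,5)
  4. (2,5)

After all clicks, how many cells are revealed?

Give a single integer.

Click 1 (4,0) count=2: revealed 1 new [(4,0)] -> total=1
Click 2 (4,3) count=2: revealed 1 new [(4,3)] -> total=2
Click 3 (0,5) count=1: revealed 1 new [(0,5)] -> total=3
Click 4 (2,5) count=0: revealed 6 new [(1,4) (1,5) (2,4) (2,5) (3,4) (3,5)] -> total=9

Answer: 9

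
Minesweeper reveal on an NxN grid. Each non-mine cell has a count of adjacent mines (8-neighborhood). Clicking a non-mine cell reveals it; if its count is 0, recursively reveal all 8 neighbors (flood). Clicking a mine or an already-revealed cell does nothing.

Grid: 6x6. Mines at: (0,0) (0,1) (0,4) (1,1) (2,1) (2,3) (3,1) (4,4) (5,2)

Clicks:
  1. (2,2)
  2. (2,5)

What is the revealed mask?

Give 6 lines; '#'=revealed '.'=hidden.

Click 1 (2,2) count=4: revealed 1 new [(2,2)] -> total=1
Click 2 (2,5) count=0: revealed 6 new [(1,4) (1,5) (2,4) (2,5) (3,4) (3,5)] -> total=7

Answer: ......
....##
..#.##
....##
......
......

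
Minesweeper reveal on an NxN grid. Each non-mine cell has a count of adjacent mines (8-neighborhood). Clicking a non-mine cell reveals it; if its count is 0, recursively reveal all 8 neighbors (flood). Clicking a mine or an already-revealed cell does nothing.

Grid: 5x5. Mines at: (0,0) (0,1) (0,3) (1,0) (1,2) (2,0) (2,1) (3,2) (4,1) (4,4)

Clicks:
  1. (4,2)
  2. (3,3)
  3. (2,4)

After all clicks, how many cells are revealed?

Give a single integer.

Click 1 (4,2) count=2: revealed 1 new [(4,2)] -> total=1
Click 2 (3,3) count=2: revealed 1 new [(3,3)] -> total=2
Click 3 (2,4) count=0: revealed 5 new [(1,3) (1,4) (2,3) (2,4) (3,4)] -> total=7

Answer: 7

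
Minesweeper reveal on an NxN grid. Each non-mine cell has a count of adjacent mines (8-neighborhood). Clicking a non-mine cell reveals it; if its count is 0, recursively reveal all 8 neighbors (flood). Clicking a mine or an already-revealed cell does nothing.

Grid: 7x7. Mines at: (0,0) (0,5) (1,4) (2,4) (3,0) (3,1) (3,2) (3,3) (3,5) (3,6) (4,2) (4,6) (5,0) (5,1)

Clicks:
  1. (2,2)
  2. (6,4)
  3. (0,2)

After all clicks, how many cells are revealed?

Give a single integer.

Click 1 (2,2) count=3: revealed 1 new [(2,2)] -> total=1
Click 2 (6,4) count=0: revealed 13 new [(4,3) (4,4) (4,5) (5,2) (5,3) (5,4) (5,5) (5,6) (6,2) (6,3) (6,4) (6,5) (6,6)] -> total=14
Click 3 (0,2) count=0: revealed 8 new [(0,1) (0,2) (0,3) (1,1) (1,2) (1,3) (2,1) (2,3)] -> total=22

Answer: 22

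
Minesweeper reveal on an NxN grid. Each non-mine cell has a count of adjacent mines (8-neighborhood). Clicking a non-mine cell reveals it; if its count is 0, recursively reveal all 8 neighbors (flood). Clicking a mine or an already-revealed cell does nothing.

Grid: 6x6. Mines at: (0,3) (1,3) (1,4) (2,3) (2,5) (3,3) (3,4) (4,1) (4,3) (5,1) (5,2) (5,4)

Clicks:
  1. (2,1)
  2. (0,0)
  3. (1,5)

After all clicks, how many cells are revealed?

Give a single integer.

Answer: 13

Derivation:
Click 1 (2,1) count=0: revealed 12 new [(0,0) (0,1) (0,2) (1,0) (1,1) (1,2) (2,0) (2,1) (2,2) (3,0) (3,1) (3,2)] -> total=12
Click 2 (0,0) count=0: revealed 0 new [(none)] -> total=12
Click 3 (1,5) count=2: revealed 1 new [(1,5)] -> total=13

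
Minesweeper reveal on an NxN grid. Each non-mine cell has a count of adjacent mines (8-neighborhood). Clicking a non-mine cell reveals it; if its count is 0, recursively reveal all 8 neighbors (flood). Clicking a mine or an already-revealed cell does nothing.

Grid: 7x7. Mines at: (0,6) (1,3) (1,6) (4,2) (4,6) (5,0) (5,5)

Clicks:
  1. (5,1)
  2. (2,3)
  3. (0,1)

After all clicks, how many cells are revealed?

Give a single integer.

Click 1 (5,1) count=2: revealed 1 new [(5,1)] -> total=1
Click 2 (2,3) count=1: revealed 1 new [(2,3)] -> total=2
Click 3 (0,1) count=0: revealed 14 new [(0,0) (0,1) (0,2) (1,0) (1,1) (1,2) (2,0) (2,1) (2,2) (3,0) (3,1) (3,2) (4,0) (4,1)] -> total=16

Answer: 16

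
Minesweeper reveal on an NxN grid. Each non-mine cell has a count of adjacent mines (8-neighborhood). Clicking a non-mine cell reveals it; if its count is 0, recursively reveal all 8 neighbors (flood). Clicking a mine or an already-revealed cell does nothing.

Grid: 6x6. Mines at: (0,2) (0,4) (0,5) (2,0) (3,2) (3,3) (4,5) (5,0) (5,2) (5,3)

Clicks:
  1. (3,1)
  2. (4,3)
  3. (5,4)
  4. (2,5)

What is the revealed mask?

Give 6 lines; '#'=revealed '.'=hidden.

Click 1 (3,1) count=2: revealed 1 new [(3,1)] -> total=1
Click 2 (4,3) count=4: revealed 1 new [(4,3)] -> total=2
Click 3 (5,4) count=2: revealed 1 new [(5,4)] -> total=3
Click 4 (2,5) count=0: revealed 6 new [(1,4) (1,5) (2,4) (2,5) (3,4) (3,5)] -> total=9

Answer: ......
....##
....##
.#..##
...#..
....#.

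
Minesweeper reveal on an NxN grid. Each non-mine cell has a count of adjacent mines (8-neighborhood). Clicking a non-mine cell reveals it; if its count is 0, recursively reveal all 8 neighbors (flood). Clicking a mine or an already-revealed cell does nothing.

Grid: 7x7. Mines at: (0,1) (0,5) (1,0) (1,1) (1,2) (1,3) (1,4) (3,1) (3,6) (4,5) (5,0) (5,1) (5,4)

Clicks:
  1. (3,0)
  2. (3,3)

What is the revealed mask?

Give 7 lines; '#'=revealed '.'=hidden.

Click 1 (3,0) count=1: revealed 1 new [(3,0)] -> total=1
Click 2 (3,3) count=0: revealed 9 new [(2,2) (2,3) (2,4) (3,2) (3,3) (3,4) (4,2) (4,3) (4,4)] -> total=10

Answer: .......
.......
..###..
#.###..
..###..
.......
.......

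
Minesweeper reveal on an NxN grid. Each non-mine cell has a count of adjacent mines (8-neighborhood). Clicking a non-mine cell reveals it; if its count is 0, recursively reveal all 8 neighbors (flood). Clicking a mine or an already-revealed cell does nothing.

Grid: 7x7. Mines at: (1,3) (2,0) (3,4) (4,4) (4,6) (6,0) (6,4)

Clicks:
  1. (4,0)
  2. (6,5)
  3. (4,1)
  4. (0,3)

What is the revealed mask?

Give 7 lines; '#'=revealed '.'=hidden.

Click 1 (4,0) count=0: revealed 18 new [(2,1) (2,2) (2,3) (3,0) (3,1) (3,2) (3,3) (4,0) (4,1) (4,2) (4,3) (5,0) (5,1) (5,2) (5,3) (6,1) (6,2) (6,3)] -> total=18
Click 2 (6,5) count=1: revealed 1 new [(6,5)] -> total=19
Click 3 (4,1) count=0: revealed 0 new [(none)] -> total=19
Click 4 (0,3) count=1: revealed 1 new [(0,3)] -> total=20

Answer: ...#...
.......
.###...
####...
####...
####...
.###.#.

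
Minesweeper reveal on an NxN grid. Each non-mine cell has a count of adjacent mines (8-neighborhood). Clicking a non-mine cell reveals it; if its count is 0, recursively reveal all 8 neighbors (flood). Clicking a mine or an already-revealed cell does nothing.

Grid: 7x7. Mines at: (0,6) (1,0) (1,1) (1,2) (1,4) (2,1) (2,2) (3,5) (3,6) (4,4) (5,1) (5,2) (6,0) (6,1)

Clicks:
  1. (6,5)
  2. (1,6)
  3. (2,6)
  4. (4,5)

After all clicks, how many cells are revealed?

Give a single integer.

Click 1 (6,5) count=0: revealed 10 new [(4,5) (4,6) (5,3) (5,4) (5,5) (5,6) (6,3) (6,4) (6,5) (6,6)] -> total=10
Click 2 (1,6) count=1: revealed 1 new [(1,6)] -> total=11
Click 3 (2,6) count=2: revealed 1 new [(2,6)] -> total=12
Click 4 (4,5) count=3: revealed 0 new [(none)] -> total=12

Answer: 12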